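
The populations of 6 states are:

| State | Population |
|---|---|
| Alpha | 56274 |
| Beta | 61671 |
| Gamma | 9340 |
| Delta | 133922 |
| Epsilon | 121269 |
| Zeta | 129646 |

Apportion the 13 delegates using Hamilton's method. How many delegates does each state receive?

Standard divisor: 512122 ÷ 13 = 39394.
Standard quotas: Alpha 1.4285, Beta 1.5655, Gamma 0.2371, Delta 3.3996, Epsilon 3.0784, Zeta 3.2910.
Lower quotas: Alpha 1, Beta 1, Gamma 0, Delta 3, Epsilon 3, Zeta 3 (sum 11, leaving 2 seats).
Remainders in descending order: Beta 0.5655, Alpha 0.4285, Delta 0.3996, Zeta 0.2910, Gamma 0.2371, Epsilon 0.0784.
Largest remainders: Beta, Alpha receive the extra seats.

Alpha: 2; Beta: 2; Gamma: 0; Delta: 3; Epsilon: 3; Zeta: 3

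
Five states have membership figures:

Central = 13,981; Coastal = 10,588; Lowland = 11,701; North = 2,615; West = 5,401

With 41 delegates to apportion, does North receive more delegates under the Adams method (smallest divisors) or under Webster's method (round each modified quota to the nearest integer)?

Adams: Central 12, Coastal 10, Lowland 11, North 3, West 5.
Webster: Central 13, Coastal 10, Lowland 11, North 2, West 5.
North gets 3 under Adams and 2 under Webster.

Adams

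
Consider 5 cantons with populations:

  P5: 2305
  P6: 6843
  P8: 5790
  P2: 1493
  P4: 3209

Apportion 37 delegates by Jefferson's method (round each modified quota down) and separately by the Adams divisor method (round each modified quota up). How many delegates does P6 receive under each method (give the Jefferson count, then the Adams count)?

Jefferson: P5 4, P6 13, P8 11, P2 3, P4 6.
Adams: P5 5, P6 12, P8 11, P2 3, P4 6.
P6 gets 13 under Jefferson and 12 under Adams.

13 and 12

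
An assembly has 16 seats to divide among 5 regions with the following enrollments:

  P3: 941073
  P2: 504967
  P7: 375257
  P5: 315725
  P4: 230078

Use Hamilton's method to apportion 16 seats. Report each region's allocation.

P3 6, P2 3, P7 3, P5 2, P4 2

The standard divisor is 2367100/16 ≈ 147943.75.
Standard quotas: P3 6.3610, P2 3.4132, P7 2.5365, P5 2.1341, P4 1.5552.
Lower quotas: P3 6, P2 3, P7 2, P5 2, P4 1 (sum 14, leaving 2 seats).
Remainders in descending order: P4 0.5552, P7 0.5365, P2 0.4132, P3 0.3610, P5 0.1341.
The surplus seats go to P4, P7.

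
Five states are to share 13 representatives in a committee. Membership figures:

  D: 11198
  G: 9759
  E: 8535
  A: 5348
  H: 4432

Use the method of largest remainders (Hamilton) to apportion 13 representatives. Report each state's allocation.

Total 39272; standard divisor 39272/13 ≈ 3020.923.
Standard quotas: D 3.7068, G 3.2305, E 2.8253, A 1.7703, H 1.4671.
Lower quotas: D 3, G 3, E 2, A 1, H 1 (sum 10, leaving 3 seats).
Remainders in descending order: E 0.8253, A 0.7703, D 0.7068, H 0.4671, G 0.2305.
Largest remainders: E, A, D receive the extra seats.

D=4, G=3, E=3, A=2, H=1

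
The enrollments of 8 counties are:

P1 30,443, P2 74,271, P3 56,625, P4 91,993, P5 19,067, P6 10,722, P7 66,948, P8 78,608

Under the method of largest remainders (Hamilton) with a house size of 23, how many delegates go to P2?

4

Total 428677; standard divisor 428677/23 ≈ 18638.13.
Standard quotas: P1 1.6334, P2 3.9849, P3 3.0381, P4 4.9357, P5 1.0230, P6 0.5753, P7 3.5920, P8 4.2176.
Lower quotas: P1 1, P2 3, P3 3, P4 4, P5 1, P6 0, P7 3, P8 4 (sum 19, leaving 4 seats).
Remainders in descending order: P2 0.9849, P4 0.9357, P1 0.6334, P7 0.5920, P6 0.5753, P8 0.2176, P3 0.0381, P5 0.0230.
The surplus seats go to P2, P4, P1, P7.
P2 receives 4.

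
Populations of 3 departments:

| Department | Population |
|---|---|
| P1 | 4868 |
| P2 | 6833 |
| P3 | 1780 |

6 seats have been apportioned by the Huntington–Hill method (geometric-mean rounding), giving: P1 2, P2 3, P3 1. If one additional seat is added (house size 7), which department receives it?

P1

Priority for the next seat is population ÷ (√(s·(s+1))).
Priorities: P1 1987.353, P2 1972.517, P3 1258.650.
Highest priority: P1.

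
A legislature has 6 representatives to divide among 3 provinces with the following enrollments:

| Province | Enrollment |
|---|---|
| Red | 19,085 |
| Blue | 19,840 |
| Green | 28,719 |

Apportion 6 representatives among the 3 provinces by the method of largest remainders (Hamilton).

Total 67644; standard divisor 67644/6 = 11274.
Standard quotas: Red 1.6928, Blue 1.7598, Green 2.5474.
Lower quotas: Red 1, Blue 1, Green 2 (sum 4, leaving 2 seats).
Remainders in descending order: Blue 0.7598, Red 0.6928, Green 0.5474.
Largest remainders: Blue, Red receive the extra seats.

Red 2, Blue 2, Green 2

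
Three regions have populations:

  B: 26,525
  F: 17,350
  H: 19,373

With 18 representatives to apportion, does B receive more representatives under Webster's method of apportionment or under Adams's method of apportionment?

Webster

Webster: B 8, F 5, H 5.
Adams: B 7, F 5, H 6.
B gets 8 under Webster and 7 under Adams.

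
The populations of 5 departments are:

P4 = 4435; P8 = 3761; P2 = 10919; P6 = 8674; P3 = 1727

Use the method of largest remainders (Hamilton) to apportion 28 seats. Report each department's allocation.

P4: 4; P8: 4; P2: 10; P6: 8; P3: 2

Total 29516; standard divisor 29516/28 ≈ 1054.143.
Standard quotas: P4 4.2072, P8 3.5678, P2 10.3582, P6 8.2285, P3 1.6383.
Lower quotas: P4 4, P8 3, P2 10, P6 8, P3 1 (sum 26, leaving 2 seats).
Remainders in descending order: P3 0.6383, P8 0.5678, P2 0.3582, P6 0.2285, P4 0.2072.
Largest remainders: P3, P8 receive the extra seats.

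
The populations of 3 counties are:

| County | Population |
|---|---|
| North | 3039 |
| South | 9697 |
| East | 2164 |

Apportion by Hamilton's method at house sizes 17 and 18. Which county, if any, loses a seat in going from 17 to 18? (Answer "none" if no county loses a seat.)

At 17 seats: North 3, South 11, East 3.
At 18 seats: North 4, South 12, East 2.
East drops from 3 to 2.

East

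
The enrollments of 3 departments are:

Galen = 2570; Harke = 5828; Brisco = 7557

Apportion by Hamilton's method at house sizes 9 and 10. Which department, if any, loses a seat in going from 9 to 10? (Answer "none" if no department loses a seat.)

At 9 seats: Galen 2, Harke 3, Brisco 4.
At 10 seats: Galen 1, Harke 4, Brisco 5.
Galen drops from 2 to 1.

Galen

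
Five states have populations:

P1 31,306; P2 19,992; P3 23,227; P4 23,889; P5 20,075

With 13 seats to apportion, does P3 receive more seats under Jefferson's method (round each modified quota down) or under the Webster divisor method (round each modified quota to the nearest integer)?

Jefferson: P1 4, P2 2, P3 2, P4 3, P5 2.
Webster: P1 3, P2 2, P3 3, P4 3, P5 2.
P3 gets 2 under Jefferson and 3 under Webster.

Webster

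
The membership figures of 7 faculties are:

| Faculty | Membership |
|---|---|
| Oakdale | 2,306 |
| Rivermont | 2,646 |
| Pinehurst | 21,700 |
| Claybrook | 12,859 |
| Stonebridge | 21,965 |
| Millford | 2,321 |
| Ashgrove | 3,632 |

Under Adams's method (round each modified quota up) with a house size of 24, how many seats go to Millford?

1

Standard divisor 67429/24 ≈ 2809.542; standard quotas: Oakdale 0.821, Rivermont 0.942, Pinehurst 7.724, Claybrook 4.577, Stonebridge 7.818, Millford 0.826, Ashgrove 1.293.
Rounding up gives 1, 1, 8, 5, 8, 1, 2 = 26 seats, so the divisor must be adjusted.
With modified divisor 3180: modified quotas Oakdale 0.725, Rivermont 0.832, Pinehurst 6.824, Claybrook 4.044, Stonebridge 6.907, Millford 0.730, Ashgrove 1.142.
Rounding up: Oakdale 1, Rivermont 1, Pinehurst 7, Claybrook 5, Stonebridge 7, Millford 1, Ashgrove 2 (total 24).
Millford receives 1.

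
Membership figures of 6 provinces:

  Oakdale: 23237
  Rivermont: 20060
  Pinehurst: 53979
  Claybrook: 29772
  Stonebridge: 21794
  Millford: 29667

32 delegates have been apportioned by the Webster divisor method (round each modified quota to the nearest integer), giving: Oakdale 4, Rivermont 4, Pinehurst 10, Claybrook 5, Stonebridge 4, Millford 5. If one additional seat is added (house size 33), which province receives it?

Claybrook

Priority for the next seat is population ÷ (current seats + 0.5).
Priorities: Oakdale 5163.778, Rivermont 4457.778, Pinehurst 5140.857, Claybrook 5413.091, Stonebridge 4843.111, Millford 5394.000.
Highest priority: Claybrook.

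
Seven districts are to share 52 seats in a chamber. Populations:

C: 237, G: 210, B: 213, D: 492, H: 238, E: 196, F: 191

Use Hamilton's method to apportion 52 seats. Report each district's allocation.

C: 7, G: 6, B: 6, D: 14, H: 7, E: 6, F: 6

Standard divisor: 1777 ÷ 52 ≈ 34.173.
Standard quotas: C 6.935, G 6.145, B 6.233, D 14.397, H 6.965, E 5.736, F 5.589.
Lower quotas: C 6, G 6, B 6, D 14, H 6, E 5, F 5 (sum 48, leaving 4 seats).
Remainders in descending order: H 0.965, C 0.935, E 0.736, F 0.589, D 0.397, B 0.233, G 0.145.
Largest remainders: H, C, E, F receive the extra seats.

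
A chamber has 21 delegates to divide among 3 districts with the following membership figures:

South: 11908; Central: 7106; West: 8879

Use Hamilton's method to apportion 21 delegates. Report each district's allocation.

South 9, Central 5, West 7

The standard divisor is 27893/21 ≈ 1328.238.
Standard quotas: South 8.9653, Central 5.3499, West 6.6848.
Lower quotas: South 8, Central 5, West 6 (sum 19, leaving 2 seats).
Remainders in descending order: South 0.9653, West 0.6848, Central 0.3499.
Largest remainders: South, West receive the extra seats.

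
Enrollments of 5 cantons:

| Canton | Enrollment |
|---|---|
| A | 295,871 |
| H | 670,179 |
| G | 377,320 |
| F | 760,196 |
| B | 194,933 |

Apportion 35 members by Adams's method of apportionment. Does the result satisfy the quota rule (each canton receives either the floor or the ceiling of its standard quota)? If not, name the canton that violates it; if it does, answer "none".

none

Standard quotas: A 4.505, H 10.205, G 5.746, F 11.576, B 2.968.
Adams allocation: A 5, H 10, G 6, F 11, B 3.
Every allocation lies between the lower and upper quota.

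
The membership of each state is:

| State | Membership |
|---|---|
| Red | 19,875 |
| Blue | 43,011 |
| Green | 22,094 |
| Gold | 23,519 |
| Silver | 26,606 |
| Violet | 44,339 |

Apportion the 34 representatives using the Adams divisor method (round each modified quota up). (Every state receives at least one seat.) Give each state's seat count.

Standard divisor 179444/34 ≈ 5277.765; standard quotas: Red 3.766, Blue 8.149, Green 4.186, Gold 4.456, Silver 5.041, Violet 8.401.
Rounding up gives 4, 9, 5, 5, 6, 9 = 38 seats, so the divisor must be adjusted.
With modified divisor 5700: modified quotas Red 3.487, Blue 7.546, Green 3.876, Gold 4.126, Silver 4.668, Violet 7.779.
Rounding up: Red 4, Blue 8, Green 4, Gold 5, Silver 5, Violet 8 (total 34).

Red=4, Blue=8, Green=4, Gold=5, Silver=5, Violet=8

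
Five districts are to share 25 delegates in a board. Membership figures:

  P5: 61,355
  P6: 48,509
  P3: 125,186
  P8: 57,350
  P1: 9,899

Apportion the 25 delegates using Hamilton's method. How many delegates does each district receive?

Total 302299; standard divisor 302299/25 ≈ 12091.96.
Standard quotas: P5 5.0740, P6 4.0117, P3 10.3528, P8 4.7428, P1 0.8186.
Lower quotas: P5 5, P6 4, P3 10, P8 4, P1 0 (sum 23, leaving 2 seats).
Remainders in descending order: P1 0.8186, P8 0.7428, P3 0.3528, P5 0.0740, P6 0.0117.
Largest remainders: P1, P8 receive the extra seats.

P5: 5; P6: 4; P3: 10; P8: 5; P1: 1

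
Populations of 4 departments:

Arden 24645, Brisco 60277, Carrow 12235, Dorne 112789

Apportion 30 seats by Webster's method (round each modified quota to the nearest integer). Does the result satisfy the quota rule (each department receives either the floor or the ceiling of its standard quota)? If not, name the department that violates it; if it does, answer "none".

none

Standard quotas: Arden 3.522, Brisco 8.613, Carrow 1.748, Dorne 16.117.
Webster allocation: Arden 3, Brisco 9, Carrow 2, Dorne 16.
Every allocation lies between the lower and upper quota.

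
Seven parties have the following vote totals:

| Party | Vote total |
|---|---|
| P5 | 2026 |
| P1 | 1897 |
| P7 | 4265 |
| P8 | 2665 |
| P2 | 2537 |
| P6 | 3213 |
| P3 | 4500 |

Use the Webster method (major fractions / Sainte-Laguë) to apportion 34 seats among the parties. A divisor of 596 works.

P5 3, P1 3, P7 7, P8 4, P2 4, P6 5, P3 8

With modified divisor 596: modified quotas P5 3.399, P1 3.183, P7 7.156, P8 4.471, P2 4.257, P6 5.391, P3 7.550.
Rounding to the nearest integer: P5 3, P1 3, P7 7, P8 4, P2 4, P6 5, P3 8 (total 34).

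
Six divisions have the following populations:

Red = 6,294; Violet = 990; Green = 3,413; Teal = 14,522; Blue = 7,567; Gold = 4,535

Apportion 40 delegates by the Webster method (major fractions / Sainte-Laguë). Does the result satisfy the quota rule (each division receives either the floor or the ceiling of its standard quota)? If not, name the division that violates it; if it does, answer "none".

none

Standard quotas: Red 6.746, Violet 1.061, Green 3.658, Teal 15.564, Blue 8.110, Gold 4.861.
Webster allocation: Red 7, Violet 1, Green 4, Teal 15, Blue 8, Gold 5.
Every allocation lies between the lower and upper quota.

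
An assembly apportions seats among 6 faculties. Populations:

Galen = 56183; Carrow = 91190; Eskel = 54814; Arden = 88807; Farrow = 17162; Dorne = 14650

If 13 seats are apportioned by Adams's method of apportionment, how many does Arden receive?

3

Standard divisor 322806/13 ≈ 24831.231; standard quotas: Galen 2.263, Carrow 3.672, Eskel 2.207, Arden 3.576, Farrow 0.691, Dorne 0.590.
Rounding up gives 3, 4, 3, 4, 1, 1 = 16 seats, so the divisor must be adjusted.
With modified divisor 30000: modified quotas Galen 1.873, Carrow 3.040, Eskel 1.827, Arden 2.960, Farrow 0.572, Dorne 0.488.
Rounding up: Galen 2, Carrow 4, Eskel 2, Arden 3, Farrow 1, Dorne 1 (total 13).
Arden receives 3.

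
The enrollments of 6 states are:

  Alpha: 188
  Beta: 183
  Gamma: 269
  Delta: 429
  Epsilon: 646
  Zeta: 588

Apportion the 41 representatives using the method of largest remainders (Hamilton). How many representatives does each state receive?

Alpha=3, Beta=3, Gamma=5, Delta=8, Epsilon=12, Zeta=10

The standard divisor is 2303/41 ≈ 56.171.
Standard quotas: Alpha 3.347, Beta 3.258, Gamma 4.789, Delta 7.637, Epsilon 11.501, Zeta 10.468.
Lower quotas: Alpha 3, Beta 3, Gamma 4, Delta 7, Epsilon 11, Zeta 10 (sum 38, leaving 3 seats).
Remainders in descending order: Gamma 0.789, Delta 0.637, Epsilon 0.501, Zeta 0.468, Alpha 0.347, Beta 0.258.
The surplus seats go to Gamma, Delta, Epsilon.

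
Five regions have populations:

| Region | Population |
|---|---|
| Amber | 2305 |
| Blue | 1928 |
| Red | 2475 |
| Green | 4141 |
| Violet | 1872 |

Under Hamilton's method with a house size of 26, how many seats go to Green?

8

Standard divisor: 12721 ÷ 26 ≈ 489.269.
Standard quotas: Amber 4.711, Blue 3.941, Red 5.059, Green 8.464, Violet 3.826.
Lower quotas: Amber 4, Blue 3, Red 5, Green 8, Violet 3 (sum 23, leaving 3 seats).
Remainders in descending order: Blue 0.941, Violet 0.826, Amber 0.711, Green 0.464, Red 0.059.
The surplus seats go to Blue, Violet, Amber.
Green receives 8.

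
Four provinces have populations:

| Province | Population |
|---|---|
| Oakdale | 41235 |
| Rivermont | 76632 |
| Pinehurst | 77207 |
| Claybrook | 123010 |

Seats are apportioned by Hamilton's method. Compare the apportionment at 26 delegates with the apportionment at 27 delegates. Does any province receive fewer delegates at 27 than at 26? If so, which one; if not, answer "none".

At 26 seats: Oakdale 4, Rivermont 6, Pinehurst 6, Claybrook 10.
At 27 seats: Oakdale 3, Rivermont 7, Pinehurst 7, Claybrook 10.
Oakdale drops from 4 to 3.

Oakdale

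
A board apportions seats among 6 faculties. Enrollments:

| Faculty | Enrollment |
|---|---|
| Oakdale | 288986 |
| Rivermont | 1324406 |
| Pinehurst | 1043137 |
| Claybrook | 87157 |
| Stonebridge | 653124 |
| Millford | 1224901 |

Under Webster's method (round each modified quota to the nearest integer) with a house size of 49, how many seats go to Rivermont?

Standard divisor 4621711/49 ≈ 94320.633; standard quotas: Oakdale 3.064, Rivermont 14.042, Pinehurst 11.059, Claybrook 0.924, Stonebridge 6.925, Millford 12.987.
Rounding to the nearest integer gives Oakdale 3, Rivermont 14, Pinehurst 11, Claybrook 1, Stonebridge 7, Millford 13 — total 49, matching the house size, so no adjustment is needed.
Rivermont receives 14.

14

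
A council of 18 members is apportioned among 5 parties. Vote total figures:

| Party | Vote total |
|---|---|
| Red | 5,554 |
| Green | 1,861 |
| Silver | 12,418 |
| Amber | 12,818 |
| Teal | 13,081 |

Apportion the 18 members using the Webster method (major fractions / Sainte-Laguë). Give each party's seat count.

Red 2, Green 1, Silver 5, Amber 5, Teal 5

Standard divisor 45732/18 ≈ 2540.667; standard quotas: Red 2.186, Green 0.732, Silver 4.888, Amber 5.045, Teal 5.149.
Rounding to the nearest integer gives Red 2, Green 1, Silver 5, Amber 5, Teal 5 — total 18, matching the house size, so no adjustment is needed.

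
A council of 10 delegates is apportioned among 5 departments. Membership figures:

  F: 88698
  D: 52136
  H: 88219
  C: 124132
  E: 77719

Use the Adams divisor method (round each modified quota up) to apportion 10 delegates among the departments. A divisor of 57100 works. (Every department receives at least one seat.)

F: 2; D: 1; H: 2; C: 3; E: 2

With modified divisor 57100: modified quotas F 1.553, D 0.913, H 1.545, C 2.174, E 1.361.
Rounding up: F 2, D 1, H 2, C 3, E 2 (total 10).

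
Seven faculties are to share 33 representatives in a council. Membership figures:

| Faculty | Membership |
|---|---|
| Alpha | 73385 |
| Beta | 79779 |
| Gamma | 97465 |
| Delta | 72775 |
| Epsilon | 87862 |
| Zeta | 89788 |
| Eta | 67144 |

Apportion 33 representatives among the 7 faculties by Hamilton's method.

Alpha: 4, Beta: 5, Gamma: 6, Delta: 4, Epsilon: 5, Zeta: 5, Eta: 4

Total 568198; standard divisor 568198/33 ≈ 17218.121.
Standard quotas: Alpha 4.2621, Beta 4.6334, Gamma 5.6606, Delta 4.2267, Epsilon 5.1029, Zeta 5.2147, Eta 3.8996.
Lower quotas: Alpha 4, Beta 4, Gamma 5, Delta 4, Epsilon 5, Zeta 5, Eta 3 (sum 30, leaving 3 seats).
Remainders in descending order: Eta 0.8996, Gamma 0.6606, Beta 0.6334, Alpha 0.2621, Delta 0.2267, Zeta 0.2147, Epsilon 0.1029.
Largest remainders: Eta, Gamma, Beta receive the extra seats.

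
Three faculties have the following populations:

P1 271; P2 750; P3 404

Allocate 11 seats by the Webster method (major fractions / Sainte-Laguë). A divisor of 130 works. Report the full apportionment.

P1: 2; P2: 6; P3: 3

With modified divisor 130: modified quotas P1 2.085, P2 5.769, P3 3.108.
Rounding to the nearest integer: P1 2, P2 6, P3 3 (total 11).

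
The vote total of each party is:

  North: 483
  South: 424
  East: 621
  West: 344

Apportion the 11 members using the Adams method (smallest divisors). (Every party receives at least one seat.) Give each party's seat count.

North 3, South 3, East 3, West 2

Standard divisor 1872/11 ≈ 170.182; standard quotas: North 2.838, South 2.491, East 3.649, West 2.021.
Rounding up gives 3, 3, 4, 3 = 13 seats, so the divisor must be adjusted.
With modified divisor 209.5: modified quotas North 2.305, South 2.024, East 2.964, West 1.642.
Rounding up: North 3, South 3, East 3, West 2 (total 11).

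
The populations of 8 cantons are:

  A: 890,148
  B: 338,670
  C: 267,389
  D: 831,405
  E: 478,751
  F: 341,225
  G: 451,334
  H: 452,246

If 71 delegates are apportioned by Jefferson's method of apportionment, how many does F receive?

6

Standard divisor 4051168/71 ≈ 57058.704; standard quotas: A 15.601, B 5.935, C 4.686, D 14.571, E 8.390, F 5.980, G 7.910, H 7.926.
Rounding down gives 15, 5, 4, 14, 8, 5, 7, 7 = 65 seats, so the divisor must be adjusted.
With modified divisor 54500: modified quotas A 16.333, B 6.214, C 4.906, D 15.255, E 8.784, F 6.261, G 8.281, H 8.298.
Rounding down: A 16, B 6, C 4, D 15, E 8, F 6, G 8, H 8 (total 71).
F receives 6.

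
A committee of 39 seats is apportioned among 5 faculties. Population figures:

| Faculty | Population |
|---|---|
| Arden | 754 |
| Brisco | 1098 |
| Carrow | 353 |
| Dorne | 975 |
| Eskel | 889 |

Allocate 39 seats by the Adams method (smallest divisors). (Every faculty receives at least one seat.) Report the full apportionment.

Arden: 7, Brisco: 10, Carrow: 4, Dorne: 9, Eskel: 9

Standard divisor 4069/39 ≈ 104.333; standard quotas: Arden 7.227, Brisco 10.524, Carrow 3.383, Dorne 9.345, Eskel 8.521.
Rounding up gives 8, 11, 4, 10, 9 = 42 seats, so the divisor must be adjusted.
With modified divisor 110.5: modified quotas Arden 6.824, Brisco 9.937, Carrow 3.195, Dorne 8.824, Eskel 8.045.
Rounding up: Arden 7, Brisco 10, Carrow 4, Dorne 9, Eskel 9 (total 39).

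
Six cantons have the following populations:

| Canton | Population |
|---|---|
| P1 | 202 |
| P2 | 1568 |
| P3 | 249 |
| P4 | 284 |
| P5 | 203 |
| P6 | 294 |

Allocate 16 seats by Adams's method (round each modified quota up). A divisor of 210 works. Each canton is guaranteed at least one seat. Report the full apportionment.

With modified divisor 210: modified quotas P1 0.962, P2 7.467, P3 1.186, P4 1.352, P5 0.967, P6 1.400.
Rounding up: P1 1, P2 8, P3 2, P4 2, P5 1, P6 2 (total 16).

P1 1; P2 8; P3 2; P4 2; P5 1; P6 2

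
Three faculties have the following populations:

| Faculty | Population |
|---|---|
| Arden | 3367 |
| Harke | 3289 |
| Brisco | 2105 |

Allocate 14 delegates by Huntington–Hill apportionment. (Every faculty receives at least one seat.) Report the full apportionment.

Arden 6, Harke 5, Brisco 3

With divisor 611: modified quotas Arden 5.511, Harke 5.383, Brisco 3.445.
Geometric-mean thresholds: Arden √(5·6)=5.477, Harke √(5·6)=5.477, Brisco √(3·4)=3.464.
Each quota rounded against its threshold gives Arden 6, Harke 5, Brisco 3 (total 14).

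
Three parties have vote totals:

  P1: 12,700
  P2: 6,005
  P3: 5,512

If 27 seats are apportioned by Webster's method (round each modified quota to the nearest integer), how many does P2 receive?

7

Standard divisor 24217/27 ≈ 896.926; standard quotas: P1 14.159, P2 6.695, P3 6.145.
Rounding to the nearest integer gives P1 14, P2 7, P3 6 — total 27, matching the house size, so no adjustment is needed.
P2 receives 7.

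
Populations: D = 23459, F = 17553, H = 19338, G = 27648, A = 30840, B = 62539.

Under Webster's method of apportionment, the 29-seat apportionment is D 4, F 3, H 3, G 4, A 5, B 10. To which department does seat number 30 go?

Priority for the next seat is population ÷ (current seats + 0.5).
Priorities: D 5213.111, F 5015.143, H 5525.143, G 6144.000, A 5607.273, B 5956.095.
Highest priority: G.

G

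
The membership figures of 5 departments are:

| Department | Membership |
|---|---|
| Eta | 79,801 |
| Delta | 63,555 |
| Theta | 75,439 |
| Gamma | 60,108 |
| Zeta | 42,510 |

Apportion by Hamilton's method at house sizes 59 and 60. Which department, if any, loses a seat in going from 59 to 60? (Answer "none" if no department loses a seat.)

At 59 seats: Eta 14, Delta 12, Theta 14, Gamma 11, Zeta 8.
At 60 seats: Eta 15, Delta 12, Theta 14, Gamma 11, Zeta 8.
No department's allocation decreased.

none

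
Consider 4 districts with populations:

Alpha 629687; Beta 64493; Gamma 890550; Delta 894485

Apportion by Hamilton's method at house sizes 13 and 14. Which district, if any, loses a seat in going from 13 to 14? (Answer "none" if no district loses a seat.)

none

At 13 seats: Alpha 3, Beta 0, Gamma 5, Delta 5.
At 14 seats: Alpha 4, Beta 0, Gamma 5, Delta 5.
No district's allocation decreased.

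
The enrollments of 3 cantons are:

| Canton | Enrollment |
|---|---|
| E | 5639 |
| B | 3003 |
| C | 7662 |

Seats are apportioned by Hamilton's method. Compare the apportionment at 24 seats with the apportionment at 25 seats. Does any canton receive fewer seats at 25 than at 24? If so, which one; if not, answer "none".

B

At 24 seats: E 8, B 5, C 11.
At 25 seats: E 9, B 4, C 12.
B drops from 5 to 4.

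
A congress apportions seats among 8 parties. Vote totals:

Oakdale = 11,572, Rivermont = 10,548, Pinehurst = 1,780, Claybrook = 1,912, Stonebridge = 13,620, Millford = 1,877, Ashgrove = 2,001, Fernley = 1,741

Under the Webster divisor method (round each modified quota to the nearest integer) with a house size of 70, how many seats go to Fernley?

3

Standard divisor 45051/70 ≈ 643.586; standard quotas: Oakdale 17.981, Rivermont 16.389, Pinehurst 2.766, Claybrook 2.971, Stonebridge 21.163, Millford 2.916, Ashgrove 3.109, Fernley 2.705.
Rounding to the nearest integer gives Oakdale 18, Rivermont 16, Pinehurst 3, Claybrook 3, Stonebridge 21, Millford 3, Ashgrove 3, Fernley 3 — total 70, matching the house size, so no adjustment is needed.
Fernley receives 3.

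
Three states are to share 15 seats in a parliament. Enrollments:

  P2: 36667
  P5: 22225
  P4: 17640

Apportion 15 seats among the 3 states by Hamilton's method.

Standard divisor: 76532 ÷ 15 ≈ 5102.133.
Standard quotas: P2 7.1866, P5 4.3560, P4 3.4574.
Lower quotas: P2 7, P5 4, P4 3 (sum 14, leaving 1 seat).
Remainders in descending order: P4 0.4574, P5 0.3560, P2 0.1866.
Largest remainder: P4 receives the extra seat.

P2 7, P5 4, P4 4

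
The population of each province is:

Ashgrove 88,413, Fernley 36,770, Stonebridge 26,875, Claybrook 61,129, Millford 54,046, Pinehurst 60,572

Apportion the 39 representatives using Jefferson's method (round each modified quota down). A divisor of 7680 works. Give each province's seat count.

With modified divisor 7680: modified quotas Ashgrove 11.512, Fernley 4.788, Stonebridge 3.499, Claybrook 7.960, Millford 7.037, Pinehurst 7.887.
Rounding down: Ashgrove 11, Fernley 4, Stonebridge 3, Claybrook 7, Millford 7, Pinehurst 7 (total 39).

Ashgrove 11, Fernley 4, Stonebridge 3, Claybrook 7, Millford 7, Pinehurst 7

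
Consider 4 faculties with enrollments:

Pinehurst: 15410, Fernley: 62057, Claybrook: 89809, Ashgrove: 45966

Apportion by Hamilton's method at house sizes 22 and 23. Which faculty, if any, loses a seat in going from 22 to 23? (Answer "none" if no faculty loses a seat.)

At 22 seats: Pinehurst 2, Fernley 6, Claybrook 9, Ashgrove 5.
At 23 seats: Pinehurst 1, Fernley 7, Claybrook 10, Ashgrove 5.
Pinehurst drops from 2 to 1.

Pinehurst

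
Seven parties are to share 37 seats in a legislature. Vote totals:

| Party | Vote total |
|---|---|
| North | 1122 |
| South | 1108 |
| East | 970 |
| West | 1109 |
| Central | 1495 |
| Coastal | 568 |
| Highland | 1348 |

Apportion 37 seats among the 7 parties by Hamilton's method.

North 5, South 5, East 5, West 5, Central 7, Coastal 3, Highland 7

The standard divisor is 7720/37 ≈ 208.649.
Standard quotas: North 5.377, South 5.310, East 4.649, West 5.315, Central 7.165, Coastal 2.722, Highland 6.461.
Lower quotas: North 5, South 5, East 4, West 5, Central 7, Coastal 2, Highland 6 (sum 34, leaving 3 seats).
Remainders in descending order: Coastal 0.722, East 0.649, Highland 0.461, North 0.377, West 0.315, South 0.310, Central 0.165.
Largest remainders: Coastal, East, Highland receive the extra seats.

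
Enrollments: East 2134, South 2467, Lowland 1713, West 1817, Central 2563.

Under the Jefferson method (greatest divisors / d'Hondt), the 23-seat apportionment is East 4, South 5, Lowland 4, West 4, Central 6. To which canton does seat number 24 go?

Priority for the next seat is population ÷ (current seats + 1).
Priorities: East 426.800, South 411.167, Lowland 342.600, West 363.400, Central 366.143.
Highest priority: East.

East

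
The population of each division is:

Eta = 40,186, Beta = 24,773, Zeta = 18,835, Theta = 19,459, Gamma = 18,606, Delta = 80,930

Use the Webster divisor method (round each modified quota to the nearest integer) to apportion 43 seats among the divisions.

Standard divisor 202789/43 ≈ 4716.023; standard quotas: Eta 8.521, Beta 5.253, Zeta 3.994, Theta 4.126, Gamma 3.945, Delta 17.161.
Rounding to the nearest integer gives Eta 9, Beta 5, Zeta 4, Theta 4, Gamma 4, Delta 17 — total 43, matching the house size, so no adjustment is needed.

Eta 9, Beta 5, Zeta 4, Theta 4, Gamma 4, Delta 17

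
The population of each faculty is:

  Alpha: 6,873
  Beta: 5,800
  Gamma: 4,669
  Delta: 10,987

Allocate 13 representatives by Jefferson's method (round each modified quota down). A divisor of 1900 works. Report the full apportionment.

Alpha: 3, Beta: 3, Gamma: 2, Delta: 5

With modified divisor 1900: modified quotas Alpha 3.617, Beta 3.053, Gamma 2.457, Delta 5.783.
Rounding down: Alpha 3, Beta 3, Gamma 2, Delta 5 (total 13).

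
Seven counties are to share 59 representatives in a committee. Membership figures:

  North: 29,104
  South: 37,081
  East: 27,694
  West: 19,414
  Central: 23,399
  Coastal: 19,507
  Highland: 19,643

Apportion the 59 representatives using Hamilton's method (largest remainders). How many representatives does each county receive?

The standard divisor is 175842/59 ≈ 2980.373.
Standard quotas: North 9.7652, South 12.4417, East 9.2921, West 6.5140, Central 7.8510, Coastal 6.5452, Highland 6.5908.
Lower quotas: North 9, South 12, East 9, West 6, Central 7, Coastal 6, Highland 6 (sum 55, leaving 4 seats).
Remainders in descending order: Central 0.8510, North 0.7652, Highland 0.5908, Coastal 0.5452, West 0.5140, South 0.4417, East 0.2921.
Largest remainders: Central, North, Highland, Coastal receive the extra seats.

North 10, South 12, East 9, West 6, Central 8, Coastal 7, Highland 7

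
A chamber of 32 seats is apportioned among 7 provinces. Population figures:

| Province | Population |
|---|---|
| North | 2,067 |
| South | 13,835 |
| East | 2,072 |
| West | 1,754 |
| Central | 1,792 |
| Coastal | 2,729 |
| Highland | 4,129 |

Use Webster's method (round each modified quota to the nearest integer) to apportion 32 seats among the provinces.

North=2, South=16, East=2, West=2, Central=2, Coastal=3, Highland=5

Standard divisor 28378/32 ≈ 886.812; standard quotas: North 2.331, South 15.601, East 2.336, West 1.978, Central 2.021, Coastal 3.077, Highland 4.656.
Rounding to the nearest integer gives North 2, South 16, East 2, West 2, Central 2, Coastal 3, Highland 5 — total 32, matching the house size, so no adjustment is needed.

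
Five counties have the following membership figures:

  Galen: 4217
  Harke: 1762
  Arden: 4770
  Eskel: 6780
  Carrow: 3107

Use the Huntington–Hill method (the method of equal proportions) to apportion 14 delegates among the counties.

With divisor 1447: modified quotas Galen 2.914, Harke 1.218, Arden 3.296, Eskel 4.686, Carrow 2.147.
Geometric-mean thresholds: Galen √(2·3)=2.449, Harke √(1·2)=1.414, Arden √(3·4)=3.464, Eskel √(4·5)=4.472, Carrow √(2·3)=2.449.
Each quota rounded against its threshold gives Galen 3, Harke 1, Arden 3, Eskel 5, Carrow 2 (total 14).

Galen=3; Harke=1; Arden=3; Eskel=5; Carrow=2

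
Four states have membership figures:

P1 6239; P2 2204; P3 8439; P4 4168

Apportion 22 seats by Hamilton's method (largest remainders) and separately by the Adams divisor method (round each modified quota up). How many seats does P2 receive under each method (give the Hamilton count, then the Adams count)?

Hamilton: P1 7, P2 2, P3 9, P4 4.
Adams: P1 6, P2 3, P3 9, P4 4.
P2 gets 2 under Hamilton and 3 under Adams.

2 and 3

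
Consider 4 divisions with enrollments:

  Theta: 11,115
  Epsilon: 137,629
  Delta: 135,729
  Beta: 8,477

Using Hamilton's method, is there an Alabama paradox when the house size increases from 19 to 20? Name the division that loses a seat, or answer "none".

At 19 seats: Theta 1, Epsilon 9, Delta 9, Beta 0.
At 20 seats: Theta 1, Epsilon 9, Delta 9, Beta 1.
No division's allocation decreased.

none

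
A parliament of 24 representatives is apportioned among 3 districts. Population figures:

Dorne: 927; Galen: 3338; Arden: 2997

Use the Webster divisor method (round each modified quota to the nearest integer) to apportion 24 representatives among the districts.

Dorne: 3, Galen: 11, Arden: 10

Standard divisor 7262/24 ≈ 302.583; standard quotas: Dorne 3.064, Galen 11.032, Arden 9.905.
Rounding to the nearest integer gives Dorne 3, Galen 11, Arden 10 — total 24, matching the house size, so no adjustment is needed.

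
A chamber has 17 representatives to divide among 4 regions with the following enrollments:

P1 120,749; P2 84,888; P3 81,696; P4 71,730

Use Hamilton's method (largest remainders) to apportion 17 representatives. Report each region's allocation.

P1 6; P2 4; P3 4; P4 3

The standard divisor is 359063/17 ≈ 21121.353.
Standard quotas: P1 5.7169, P2 4.0191, P3 3.8679, P4 3.3961.
Lower quotas: P1 5, P2 4, P3 3, P4 3 (sum 15, leaving 2 seats).
Remainders in descending order: P3 0.8679, P1 0.7169, P4 0.3961, P2 0.0191.
Largest remainders: P3, P1 receive the extra seats.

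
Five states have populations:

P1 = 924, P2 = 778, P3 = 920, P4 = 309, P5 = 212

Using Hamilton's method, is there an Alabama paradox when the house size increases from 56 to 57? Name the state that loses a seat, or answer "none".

At 56 seats: P1 16, P2 14, P3 16, P4 6, P5 4.
At 57 seats: P1 17, P2 14, P3 17, P4 5, P5 4.
P4 drops from 6 to 5.

P4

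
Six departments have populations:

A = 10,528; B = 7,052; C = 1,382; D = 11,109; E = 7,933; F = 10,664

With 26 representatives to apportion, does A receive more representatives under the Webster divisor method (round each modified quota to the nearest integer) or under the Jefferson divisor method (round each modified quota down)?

Webster: A 5, B 4, C 1, D 6, E 4, F 6.
Jefferson: A 6, B 4, C 0, D 6, E 4, F 6.
A gets 5 under Webster and 6 under Jefferson.

Jefferson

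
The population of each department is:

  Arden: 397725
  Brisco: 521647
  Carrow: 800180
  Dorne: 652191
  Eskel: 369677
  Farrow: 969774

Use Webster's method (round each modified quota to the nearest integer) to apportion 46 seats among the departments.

Standard divisor 3711194/46 ≈ 80678.13; standard quotas: Arden 4.930, Brisco 6.466, Carrow 9.918, Dorne 8.084, Eskel 4.582, Farrow 12.020.
Rounding to the nearest integer gives Arden 5, Brisco 6, Carrow 10, Dorne 8, Eskel 5, Farrow 12 — total 46, matching the house size, so no adjustment is needed.

Arden=5, Brisco=6, Carrow=10, Dorne=8, Eskel=5, Farrow=12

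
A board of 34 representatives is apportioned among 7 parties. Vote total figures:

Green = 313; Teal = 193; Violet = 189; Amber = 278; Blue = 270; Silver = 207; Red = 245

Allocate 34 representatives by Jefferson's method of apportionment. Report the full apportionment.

Standard divisor 1695/34 ≈ 49.853; standard quotas: Green 6.278, Teal 3.871, Violet 3.791, Amber 5.576, Blue 5.416, Silver 4.152, Red 4.914.
Rounding down gives 6, 3, 3, 5, 5, 4, 4 = 30 seats, so the divisor must be adjusted.
With modified divisor 46: modified quotas Green 6.804, Teal 4.196, Violet 4.109, Amber 6.043, Blue 5.870, Silver 4.500, Red 5.326.
Rounding down: Green 6, Teal 4, Violet 4, Amber 6, Blue 5, Silver 4, Red 5 (total 34).

Green=6, Teal=4, Violet=4, Amber=6, Blue=5, Silver=4, Red=5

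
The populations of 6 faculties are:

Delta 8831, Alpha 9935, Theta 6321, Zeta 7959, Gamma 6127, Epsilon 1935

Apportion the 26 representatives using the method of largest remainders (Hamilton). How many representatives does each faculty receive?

Delta=6, Alpha=6, Theta=4, Zeta=5, Gamma=4, Epsilon=1

Standard divisor: 41108 ÷ 26 ≈ 1581.077.
Standard quotas: Delta 5.5854, Alpha 6.2837, Theta 3.9979, Zeta 5.0339, Gamma 3.8752, Epsilon 1.2238.
Lower quotas: Delta 5, Alpha 6, Theta 3, Zeta 5, Gamma 3, Epsilon 1 (sum 23, leaving 3 seats).
Remainders in descending order: Theta 0.9979, Gamma 0.8752, Delta 0.5854, Alpha 0.2837, Epsilon 0.2238, Zeta 0.0339.
The surplus seats go to Theta, Gamma, Delta.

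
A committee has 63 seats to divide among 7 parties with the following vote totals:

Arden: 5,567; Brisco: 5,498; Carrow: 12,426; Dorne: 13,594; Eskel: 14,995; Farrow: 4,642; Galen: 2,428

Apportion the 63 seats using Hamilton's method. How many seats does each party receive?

Arden=6, Brisco=6, Carrow=13, Dorne=14, Eskel=16, Farrow=5, Galen=3

The standard divisor is 59150/63 ≈ 938.889.
Standard quotas: Arden 5.9293, Brisco 5.8559, Carrow 13.2348, Dorne 14.4788, Eskel 15.9710, Farrow 4.9441, Galen 2.5860.
Lower quotas: Arden 5, Brisco 5, Carrow 13, Dorne 14, Eskel 15, Farrow 4, Galen 2 (sum 58, leaving 5 seats).
Remainders in descending order: Eskel 0.9710, Farrow 0.9441, Arden 0.9293, Brisco 0.8559, Galen 0.5860, Dorne 0.4788, Carrow 0.2348.
The surplus seats go to Eskel, Farrow, Arden, Brisco, Galen.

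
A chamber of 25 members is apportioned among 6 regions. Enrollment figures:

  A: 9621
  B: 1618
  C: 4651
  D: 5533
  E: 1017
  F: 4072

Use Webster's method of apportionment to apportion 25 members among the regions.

Standard divisor 26512/25 ≈ 1060.48; standard quotas: A 9.072, B 1.526, C 4.386, D 5.217, E 0.959, F 3.840.
Rounding to the nearest integer gives A 9, B 2, C 4, D 5, E 1, F 4 — total 25, matching the house size, so no adjustment is needed.

A=9; B=2; C=4; D=5; E=1; F=4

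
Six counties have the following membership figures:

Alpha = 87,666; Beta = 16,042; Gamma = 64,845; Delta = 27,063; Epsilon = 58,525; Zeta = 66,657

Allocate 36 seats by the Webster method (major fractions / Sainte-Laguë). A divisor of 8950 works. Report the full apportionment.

With modified divisor 8950: modified quotas Alpha 9.795, Beta 1.792, Gamma 7.245, Delta 3.024, Epsilon 6.539, Zeta 7.448.
Rounding to the nearest integer: Alpha 10, Beta 2, Gamma 7, Delta 3, Epsilon 7, Zeta 7 (total 36).

Alpha: 10; Beta: 2; Gamma: 7; Delta: 3; Epsilon: 7; Zeta: 7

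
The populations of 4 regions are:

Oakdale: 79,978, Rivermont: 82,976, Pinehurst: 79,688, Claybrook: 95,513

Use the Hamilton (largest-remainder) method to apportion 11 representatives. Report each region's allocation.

The standard divisor is 338155/11 ≈ 30741.364.
Standard quotas: Oakdale 2.6016, Rivermont 2.6992, Pinehurst 2.5922, Claybrook 3.1070.
Lower quotas: Oakdale 2, Rivermont 2, Pinehurst 2, Claybrook 3 (sum 9, leaving 2 seats).
Remainders in descending order: Rivermont 0.6992, Oakdale 0.6016, Pinehurst 0.5922, Claybrook 0.1070.
The surplus seats go to Rivermont, Oakdale.

Oakdale 3, Rivermont 3, Pinehurst 2, Claybrook 3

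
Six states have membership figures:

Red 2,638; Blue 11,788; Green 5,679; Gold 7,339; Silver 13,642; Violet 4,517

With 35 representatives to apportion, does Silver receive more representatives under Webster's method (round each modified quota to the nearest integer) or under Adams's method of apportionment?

Webster

Webster: Red 2, Blue 9, Green 4, Gold 6, Silver 11, Violet 3.
Adams: Red 2, Blue 9, Green 4, Gold 6, Silver 10, Violet 4.
Silver gets 11 under Webster and 10 under Adams.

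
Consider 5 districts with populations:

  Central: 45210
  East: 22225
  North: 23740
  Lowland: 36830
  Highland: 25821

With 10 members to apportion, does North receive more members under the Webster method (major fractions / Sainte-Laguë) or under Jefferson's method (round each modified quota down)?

Webster: Central 3, East 1, North 2, Lowland 2, Highland 2.
Jefferson: Central 3, East 1, North 1, Lowland 3, Highland 2.
North gets 2 under Webster and 1 under Jefferson.

Webster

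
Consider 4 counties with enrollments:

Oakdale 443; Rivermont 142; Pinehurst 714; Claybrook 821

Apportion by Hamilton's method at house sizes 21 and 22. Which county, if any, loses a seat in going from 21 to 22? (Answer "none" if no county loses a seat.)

Rivermont

At 21 seats: Oakdale 4, Rivermont 2, Pinehurst 7, Claybrook 8.
At 22 seats: Oakdale 5, Rivermont 1, Pinehurst 7, Claybrook 9.
Rivermont drops from 2 to 1.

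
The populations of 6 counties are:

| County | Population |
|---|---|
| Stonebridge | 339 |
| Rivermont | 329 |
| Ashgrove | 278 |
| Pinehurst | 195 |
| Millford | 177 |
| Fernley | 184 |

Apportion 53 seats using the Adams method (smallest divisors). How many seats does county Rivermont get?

11

Standard divisor 1502/53 ≈ 28.34; standard quotas: Stonebridge 11.962, Rivermont 11.609, Ashgrove 9.810, Pinehurst 6.881, Millford 6.246, Fernley 6.493.
Rounding up gives 12, 12, 10, 7, 7, 7 = 55 seats, so the divisor must be adjusted.
With modified divisor 30: modified quotas Stonebridge 11.300, Rivermont 10.967, Ashgrove 9.267, Pinehurst 6.500, Millford 5.900, Fernley 6.133.
Rounding up: Stonebridge 12, Rivermont 11, Ashgrove 10, Pinehurst 7, Millford 6, Fernley 7 (total 53).
Rivermont receives 11.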